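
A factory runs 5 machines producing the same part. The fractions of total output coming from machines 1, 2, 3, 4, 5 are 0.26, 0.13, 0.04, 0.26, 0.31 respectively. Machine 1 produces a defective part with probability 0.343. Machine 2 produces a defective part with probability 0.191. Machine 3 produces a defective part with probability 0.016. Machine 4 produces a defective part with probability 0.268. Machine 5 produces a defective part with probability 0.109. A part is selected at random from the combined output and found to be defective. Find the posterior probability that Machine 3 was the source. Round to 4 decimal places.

Tabulate prior·likelihood by source: [1] prior 0.26, lik 0.343, product 0.08918; [2] prior 0.13, lik 0.191, product 0.02483; [3] prior 0.04, lik 0.016, product 0.0006400; [4] prior 0.26, lik 0.268, product 0.06968; [5] prior 0.31, lik 0.109, product 0.03379.
Normalizing constant = 0.21812; the posterior for Machine 3 is its product over the sum, 0.0006400/0.21812 = 0.0029.

Posterior probability ≈ 0.0029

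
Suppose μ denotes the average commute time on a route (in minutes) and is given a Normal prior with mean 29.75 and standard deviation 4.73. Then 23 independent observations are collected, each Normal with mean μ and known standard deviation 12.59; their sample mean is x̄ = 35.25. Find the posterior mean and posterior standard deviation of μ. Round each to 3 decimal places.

With known σ, the Normal prior is conjugate. Weight on the data is w = (n/σ²)/(n/σ² + 1/τ₀²) = 0.145103/(0.145103+0.0446969) = 0.76451.
Posterior mean = w·x̄ + (1−w)·μ₀ = 0.76451·35.25 + 0.23549·29.75 = 33.955. Posterior variance = 1/(0.145103+0.0446969) = 5.26871, so SD = 2.295.

Posterior mean ≈ 33.955; posterior SD ≈ 2.295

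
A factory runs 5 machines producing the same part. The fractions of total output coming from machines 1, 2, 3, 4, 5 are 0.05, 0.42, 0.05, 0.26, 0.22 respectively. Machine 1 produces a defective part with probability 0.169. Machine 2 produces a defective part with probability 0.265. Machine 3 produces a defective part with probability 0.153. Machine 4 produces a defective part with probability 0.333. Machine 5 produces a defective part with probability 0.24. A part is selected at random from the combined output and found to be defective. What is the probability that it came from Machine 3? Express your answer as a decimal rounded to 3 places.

Posterior probability ≈ 0.029

P(defective|M1) = 0.169; P(defective|M2) = 0.265; P(defective|M3) = 0.153; P(defective|M4) = 0.333; P(defective|M5) = 0.24.
Prior × likelihood for each source: 0.05·0.169=0.008450, 0.42·0.265=0.1113, 0.05·0.153=0.007650, 0.26·0.333=0.08658, 0.22·0.24=0.05280. Summing gives P(defective) = 0.26678.
P(Machine 3 | defective) = 0.007650 / 0.26678 = 0.029.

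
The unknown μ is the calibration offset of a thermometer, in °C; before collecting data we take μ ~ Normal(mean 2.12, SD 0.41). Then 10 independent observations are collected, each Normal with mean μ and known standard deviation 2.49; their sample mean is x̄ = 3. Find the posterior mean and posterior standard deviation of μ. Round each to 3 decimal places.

Posterior mean ≈ 2.308; posterior SD ≈ 0.364

Prior precision 1/τ₀² = 1/0.41² = 5.94884; data precision n/σ² = 10/2.49² = 1.61288.
Posterior precision = 5.94884 + 1.61288 = 7.56172, giving posterior SD = 1/√7.56172 = 0.364.
Posterior mean = (5.94884·2.12 + 1.61288·3) / 7.56172 = 2.308.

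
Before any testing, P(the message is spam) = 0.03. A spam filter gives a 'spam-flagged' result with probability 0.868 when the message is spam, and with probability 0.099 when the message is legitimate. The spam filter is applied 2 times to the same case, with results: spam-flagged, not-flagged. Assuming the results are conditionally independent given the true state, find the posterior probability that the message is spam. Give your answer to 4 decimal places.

Posterior P(H) ≈ 0.0382

With H the event that the message is spam, the joint likelihood of the observed sequence is P(data|H) = 0.868·0.132 = 0.11458 and P(data|¬H) = 0.099·0.901 = 0.089199.
Bayes: P(H|data) = 0.03·0.11458 / (0.03·0.11458 + 0.97·0.089199) = 0.0034373/0.089960 = 0.0382.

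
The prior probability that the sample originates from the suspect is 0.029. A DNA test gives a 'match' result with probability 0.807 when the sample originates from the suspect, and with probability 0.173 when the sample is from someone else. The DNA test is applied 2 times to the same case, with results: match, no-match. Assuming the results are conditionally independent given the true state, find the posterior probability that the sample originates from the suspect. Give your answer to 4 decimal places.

Posterior P(H) ≈ 0.0315

With H the event that the sample originates from the suspect, the joint likelihood of the observed sequence is P(data|H) = 0.807·0.193 = 0.15575 and P(data|¬H) = 0.173·0.827 = 0.14307.
Bayes: P(H|data) = 0.029·0.15575 / (0.029·0.15575 + 0.971·0.14307) = 0.0045168/0.14344 = 0.0315.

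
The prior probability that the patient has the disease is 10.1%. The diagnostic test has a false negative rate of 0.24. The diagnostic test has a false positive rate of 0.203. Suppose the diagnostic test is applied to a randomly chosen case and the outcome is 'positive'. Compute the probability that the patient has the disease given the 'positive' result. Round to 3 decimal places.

Write H for 'the patient has the disease'. Prior odds H:¬H = 0.101/0.899 = 0.11235. For the 'positive' outcome, the likelihood ratio is 0.76/0.203 = 3.7438.
Posterior odds = 0.11235 × 3.7438 = 0.42061, so P(H|E) = 0.42061/(1+0.42061) = 0.296.

P(H | E) ≈ 0.296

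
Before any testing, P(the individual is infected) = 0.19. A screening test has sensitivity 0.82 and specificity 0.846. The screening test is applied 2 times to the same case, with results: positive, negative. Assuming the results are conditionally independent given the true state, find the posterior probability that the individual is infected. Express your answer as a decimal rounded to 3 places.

With H the event that the individual is infected, the joint likelihood of the observed sequence is P(data|H) = 0.82·0.18 = 0.14760 and P(data|¬H) = 0.154·0.846 = 0.13028.
Bayes: P(H|data) = 0.19·0.14760 / (0.19·0.14760 + 0.81·0.13028) = 0.028044/0.13357 = 0.2100.

Posterior P(H) ≈ 0.210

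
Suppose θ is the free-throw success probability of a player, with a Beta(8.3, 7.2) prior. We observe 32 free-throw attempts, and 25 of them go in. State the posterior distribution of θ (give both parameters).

Posterior: Beta(33.3, 14.2)

The binomial likelihood is conjugate to the Beta prior: with 25 successes and 7 failures, the posterior is Beta(8.3+25, 7.2+7) = Beta(33.3, 14.2).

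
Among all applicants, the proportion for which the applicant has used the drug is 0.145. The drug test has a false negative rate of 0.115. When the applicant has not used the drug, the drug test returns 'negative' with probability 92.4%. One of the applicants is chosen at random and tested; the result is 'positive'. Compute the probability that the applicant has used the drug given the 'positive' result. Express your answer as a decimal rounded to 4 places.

P(H | E) ≈ 0.6638

Let H be the event that the applicant has used the drug. P(H) = 0.145, so P(¬H) = 0.855. With E the 'positive' result, P(E|H) = 0.885 and P(E|¬H) = 0.076.
P(E) = 0.885·0.145 + 0.076·0.855 = 0.12832 + 0.064980 = 0.19331.
By Bayes' theorem, P(H|E) = 0.12832 / 0.19331 = 0.6638.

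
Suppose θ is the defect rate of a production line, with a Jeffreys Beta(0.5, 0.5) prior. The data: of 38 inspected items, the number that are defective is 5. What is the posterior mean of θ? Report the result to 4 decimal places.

Posterior mean ≈ 0.1410

Observing 5 successes and 33 failures updates Beta(0.5, 0.5) by adding the success and failure counts to the two shape parameters: α = 0.5+5 = 5.5, β = 0.5+33 = 33.5.
Posterior mean = α/(α+β) = 5.5/39 = 0.1410.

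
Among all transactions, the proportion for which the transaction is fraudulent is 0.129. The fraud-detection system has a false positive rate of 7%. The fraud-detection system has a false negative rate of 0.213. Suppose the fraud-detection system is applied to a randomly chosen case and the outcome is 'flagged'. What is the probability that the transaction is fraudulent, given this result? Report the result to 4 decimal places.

Write H for 'the transaction is fraudulent'. Prior odds H:¬H = 0.129/0.871 = 0.14811. For the 'flagged' outcome, the likelihood ratio is 0.787/0.07 = 11.243.
Posterior odds = 0.14811 × 11.243 = 1.6651, so P(H|E) = 1.6651/(1+1.6651) = 0.6248.

P(H | E) ≈ 0.6248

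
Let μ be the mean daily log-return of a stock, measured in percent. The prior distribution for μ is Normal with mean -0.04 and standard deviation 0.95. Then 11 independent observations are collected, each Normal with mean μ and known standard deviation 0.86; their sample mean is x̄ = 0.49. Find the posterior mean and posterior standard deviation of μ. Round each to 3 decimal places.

With known σ, the Normal prior is conjugate. Weight on the data is w = (n/σ²)/(n/σ² + 1/τ₀²) = 14.8729/(14.8729+1.10803) = 0.93067.
Posterior mean = w·x̄ + (1−w)·μ₀ = 0.93067·0.49 + 0.069335·-0.04 = 0.453. Posterior variance = 1/(14.8729+1.10803) = 0.0625746, so SD = 0.250.

Posterior mean ≈ 0.453; posterior SD ≈ 0.250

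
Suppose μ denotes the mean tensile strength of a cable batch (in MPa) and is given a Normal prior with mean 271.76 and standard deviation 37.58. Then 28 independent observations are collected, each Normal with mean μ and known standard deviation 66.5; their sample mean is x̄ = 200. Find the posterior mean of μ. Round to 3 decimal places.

Prior precision 1/τ₀² = 1/37.58² = 0.00070809; data precision n/σ² = 28/66.5² = 0.00633162.
Posterior precision = 0.00070809 + 0.00633162 = 0.00703971.
Posterior mean = (0.00070809·271.76 + 0.00633162·200) / 0.00703971 = 207.218.

Posterior mean ≈ 207.218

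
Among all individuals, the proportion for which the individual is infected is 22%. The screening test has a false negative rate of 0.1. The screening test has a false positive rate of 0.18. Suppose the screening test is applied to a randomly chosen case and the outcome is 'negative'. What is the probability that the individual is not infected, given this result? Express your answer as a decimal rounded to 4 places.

Let H be the event that the individual is infected. P(H) = 0.22, so P(¬H) = 0.78. With E the 'negative' result, P(E|H) = 0.1 and P(E|¬H) = 0.82.
P(E) = 0.1·0.22 + 0.82·0.78 = 0.022000 + 0.63960 = 0.66160.
By Bayes' theorem, P(H|E) = 0.022000 / 0.66160 = 0.0333. Hence P(¬H|E) = 1 − 0.0333 = 0.9667.

P(¬H | E) ≈ 0.9667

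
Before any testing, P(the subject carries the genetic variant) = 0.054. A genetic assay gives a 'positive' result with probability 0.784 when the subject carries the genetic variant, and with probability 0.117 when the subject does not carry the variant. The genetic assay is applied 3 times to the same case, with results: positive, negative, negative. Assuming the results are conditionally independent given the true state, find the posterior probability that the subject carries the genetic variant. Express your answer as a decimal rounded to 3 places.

Posterior P(H) ≈ 0.022

Let H be the event that the subject carries the genetic variant; start with P(H) = 0.054. P('positive'|H) = 0.784, P('positive'|¬H) = 0.117.
Update on result 1 ('positive'): P(H) ← 0.784·0.0540 / (0.784·0.0540 + 0.117·0.9460) = 0.042336/0.15302 = 0.2767.
Update on result 2 ('negative'): P(H) ← 0.216·0.2767 / (0.216·0.2767 + 0.883·0.7233) = 0.059761/0.69846 = 0.0856.
Update on result 3 ('negative'): P(H) ← 0.216·0.0856 / (0.216·0.0856 + 0.883·0.9144) = 0.018481/0.82593 = 0.0224.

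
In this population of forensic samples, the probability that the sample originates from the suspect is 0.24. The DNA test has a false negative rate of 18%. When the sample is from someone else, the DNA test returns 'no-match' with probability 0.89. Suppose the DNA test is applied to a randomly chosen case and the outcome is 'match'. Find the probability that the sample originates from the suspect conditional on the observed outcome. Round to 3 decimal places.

Write H for 'the sample originates from the suspect'. Prior odds H:¬H = 0.24/0.76 = 0.31579. For the 'match' outcome, the likelihood ratio is 0.82/0.11 = 7.4545.
Posterior odds = 0.31579 × 7.4545 = 2.3541, so P(H|E) = 2.3541/(1+2.3541) = 0.702.

P(H | E) ≈ 0.702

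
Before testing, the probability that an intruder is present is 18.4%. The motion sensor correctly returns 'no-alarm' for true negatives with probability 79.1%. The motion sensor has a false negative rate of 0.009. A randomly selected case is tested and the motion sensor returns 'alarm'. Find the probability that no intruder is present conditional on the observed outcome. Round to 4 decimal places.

Let H be the event that an intruder is present. P(H) = 0.184, so P(¬H) = 0.816. With E the 'alarm' result, P(E|H) = 0.991 and P(E|¬H) = 0.209.
P(E) = 0.991·0.184 + 0.209·0.816 = 0.18234 + 0.17054 = 0.35289.
By Bayes' theorem, P(H|E) = 0.18234 / 0.35289 = 0.5167. Hence P(¬H|E) = 1 − 0.5167 = 0.4833.

P(¬H | E) ≈ 0.4833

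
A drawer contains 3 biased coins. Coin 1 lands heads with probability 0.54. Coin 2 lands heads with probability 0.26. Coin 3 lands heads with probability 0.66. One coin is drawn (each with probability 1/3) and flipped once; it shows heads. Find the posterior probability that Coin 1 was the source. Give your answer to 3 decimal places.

Tabulate prior·likelihood by source: [1] prior 0.333333, lik 0.54, product 0.1800; [2] prior 0.333333, lik 0.26, product 0.08667; [3] prior 0.333333, lik 0.66, product 0.2200.
Normalizing constant = 0.48667; the posterior for Coin 1 is its product over the sum, 0.1800/0.48667 = 0.370.

Posterior probability ≈ 0.370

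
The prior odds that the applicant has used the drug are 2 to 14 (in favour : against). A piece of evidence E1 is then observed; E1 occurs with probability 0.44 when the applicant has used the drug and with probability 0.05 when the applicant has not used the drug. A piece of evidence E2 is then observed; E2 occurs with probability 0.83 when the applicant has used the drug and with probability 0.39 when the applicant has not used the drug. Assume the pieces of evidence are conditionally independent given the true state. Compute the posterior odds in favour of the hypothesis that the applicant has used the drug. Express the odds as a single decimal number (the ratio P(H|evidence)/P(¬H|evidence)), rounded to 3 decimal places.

Posterior odds ≈ 2.675

Prior odds = 2/14 = 0.14286.
Likelihood ratio for E1 = 0.44/0.05 = 8.8000.
Likelihood ratio for E2 = 0.83/0.39 = 2.1282.
Posterior odds = prior odds × LR₁ × LR₂ = 2.6755.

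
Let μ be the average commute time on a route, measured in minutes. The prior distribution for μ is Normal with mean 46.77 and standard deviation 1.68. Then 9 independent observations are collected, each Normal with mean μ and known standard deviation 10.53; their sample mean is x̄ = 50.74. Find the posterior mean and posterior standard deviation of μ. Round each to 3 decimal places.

With known σ, the Normal prior is conjugate. Weight on the data is w = (n/σ²)/(n/σ² + 1/τ₀²) = 0.0811682/(0.0811682+0.354308) = 0.18639.
Posterior mean = w·x̄ + (1−w)·μ₀ = 0.18639·50.74 + 0.81361·46.77 = 47.510. Posterior variance = 1/(0.0811682+0.354308) = 2.29633, so SD = 1.515.

Posterior mean ≈ 47.510; posterior SD ≈ 1.515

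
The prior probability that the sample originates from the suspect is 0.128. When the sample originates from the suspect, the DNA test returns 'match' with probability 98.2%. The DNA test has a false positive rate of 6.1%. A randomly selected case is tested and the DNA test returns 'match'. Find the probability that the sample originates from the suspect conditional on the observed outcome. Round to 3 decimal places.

P(H | E) ≈ 0.703

Let H be the event that the sample originates from the suspect. P(H) = 0.128, so P(¬H) = 0.872. With E the 'match' result, P(E|H) = 0.982 and P(E|¬H) = 0.061.
P(E) = 0.982·0.128 + 0.061·0.872 = 0.12570 + 0.053192 = 0.17889.
By Bayes' theorem, P(H|E) = 0.12570 / 0.17889 = 0.703.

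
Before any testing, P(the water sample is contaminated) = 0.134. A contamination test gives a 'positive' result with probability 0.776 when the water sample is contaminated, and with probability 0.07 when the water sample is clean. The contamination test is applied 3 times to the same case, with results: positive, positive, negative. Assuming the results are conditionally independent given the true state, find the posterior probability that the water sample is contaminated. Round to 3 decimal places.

With H the event that the water sample is contaminated, the joint likelihood of the observed sequence is P(data|H) = 0.776·0.776·0.224 = 0.13489 and P(data|¬H) = 0.07·0.07·0.93 = 0.0045570.
Bayes: P(H|data) = 0.134·0.13489 / (0.134·0.13489 + 0.866·0.0045570) = 0.018075/0.022021 = 0.8208.

Posterior P(H) ≈ 0.821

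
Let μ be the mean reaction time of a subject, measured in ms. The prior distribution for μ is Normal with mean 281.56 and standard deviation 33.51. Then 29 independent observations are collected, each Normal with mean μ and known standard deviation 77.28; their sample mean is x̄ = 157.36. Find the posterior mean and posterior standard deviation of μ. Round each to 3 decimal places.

Posterior mean ≈ 176.608; posterior SD ≈ 13.192

Prior precision 1/τ₀² = 1/33.51² = 0.00089054; data precision n/σ² = 29/77.28² = 0.00485583.
Posterior precision = 0.00089054 + 0.00485583 = 0.00574637, giving posterior SD = 1/√0.00574637 = 13.192.
Posterior mean = (0.00089054·281.56 + 0.00485583·157.36) / 0.00574637 = 176.608.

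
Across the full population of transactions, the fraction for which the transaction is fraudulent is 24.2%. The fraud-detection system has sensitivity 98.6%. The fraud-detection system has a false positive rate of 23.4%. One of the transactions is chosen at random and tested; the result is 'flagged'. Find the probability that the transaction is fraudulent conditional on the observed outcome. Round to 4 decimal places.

P(H | E) ≈ 0.5736

Let H be the event that the transaction is fraudulent. P(H) = 0.242, so P(¬H) = 0.758. With E the 'flagged' result, P(E|H) = 0.986 and P(E|¬H) = 0.234.
P(E) = 0.986·0.242 + 0.234·0.758 = 0.23861 + 0.17737 = 0.41598.
By Bayes' theorem, P(H|E) = 0.23861 / 0.41598 = 0.5736.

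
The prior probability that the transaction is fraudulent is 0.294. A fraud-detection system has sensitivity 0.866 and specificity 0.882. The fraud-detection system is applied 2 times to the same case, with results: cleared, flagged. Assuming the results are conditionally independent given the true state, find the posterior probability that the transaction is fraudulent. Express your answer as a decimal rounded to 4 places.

Posterior P(H) ≈ 0.3171

Let H be the event that the transaction is fraudulent; start with P(H) = 0.294. P('flagged'|H) = 0.866, P('flagged'|¬H) = 0.118.
Update on result 1 ('cleared'): P(H) ← 0.134·0.2940 / (0.134·0.2940 + 0.882·0.7060) = 0.039396/0.66209 = 0.0595.
Update on result 2 ('flagged'): P(H) ← 0.866·0.0595 / (0.866·0.0595 + 0.118·0.9405) = 0.051529/0.16251 = 0.3171.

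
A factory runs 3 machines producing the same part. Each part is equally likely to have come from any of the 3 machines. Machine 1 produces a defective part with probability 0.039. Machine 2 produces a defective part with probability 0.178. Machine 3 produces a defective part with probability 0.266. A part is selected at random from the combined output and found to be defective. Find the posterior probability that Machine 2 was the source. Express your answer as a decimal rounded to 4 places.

Tabulate prior·likelihood by source: [1] prior 0.333333, lik 0.039, product 0.01300; [2] prior 0.333333, lik 0.178, product 0.05933; [3] prior 0.333333, lik 0.266, product 0.08867.
Normalizing constant = 0.16100; the posterior for Machine 2 is its product over the sum, 0.05933/0.16100 = 0.3685.

Posterior probability ≈ 0.3685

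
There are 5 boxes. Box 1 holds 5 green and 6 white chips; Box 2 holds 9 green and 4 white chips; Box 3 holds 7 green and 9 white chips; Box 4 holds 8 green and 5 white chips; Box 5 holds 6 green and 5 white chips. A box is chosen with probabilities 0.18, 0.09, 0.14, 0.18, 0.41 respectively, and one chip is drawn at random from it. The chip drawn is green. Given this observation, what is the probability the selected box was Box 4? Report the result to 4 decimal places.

Tabulate prior·likelihood by source: [1] prior 0.18, lik 0.4545, product 0.08182; [2] prior 0.09, lik 0.6923, product 0.06231; [3] prior 0.14, lik 0.4375, product 0.06125; [4] prior 0.18, lik 0.6154, product 0.1108; [5] prior 0.41, lik 0.5455, product 0.2236.
Normalizing constant = 0.53978; the posterior for Box 4 is its product over the sum, 0.1108/0.53978 = 0.2052.

Posterior probability ≈ 0.2052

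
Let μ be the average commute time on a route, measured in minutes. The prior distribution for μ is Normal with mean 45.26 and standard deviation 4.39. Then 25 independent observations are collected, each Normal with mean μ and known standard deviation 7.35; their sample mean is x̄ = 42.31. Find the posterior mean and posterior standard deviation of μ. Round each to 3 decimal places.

With known σ, the Normal prior is conjugate. Weight on the data is w = (n/σ²)/(n/σ² + 1/τ₀²) = 0.462770/(0.462770+0.0518885) = 0.89918.
Posterior mean = w·x̄ + (1−w)·μ₀ = 0.89918·42.31 + 0.10082·45.26 = 42.607. Posterior variance = 1/(0.462770+0.0518885) = 1.94304, so SD = 1.394.

Posterior mean ≈ 42.607; posterior SD ≈ 1.394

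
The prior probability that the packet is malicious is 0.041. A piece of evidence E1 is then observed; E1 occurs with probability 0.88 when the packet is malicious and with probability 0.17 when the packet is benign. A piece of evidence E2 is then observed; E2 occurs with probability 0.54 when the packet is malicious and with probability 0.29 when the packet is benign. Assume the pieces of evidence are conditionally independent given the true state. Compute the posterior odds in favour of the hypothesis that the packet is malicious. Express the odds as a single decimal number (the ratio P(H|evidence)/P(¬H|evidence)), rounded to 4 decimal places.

Posterior odds ≈ 0.4121

Prior odds = 0.041/(1−0.041) = 0.042753.
Likelihood ratio for E1 = 0.88/0.17 = 5.1765.
Likelihood ratio for E2 = 0.54/0.29 = 1.8621.
Posterior odds = prior odds × LR₁ × LR₂ = 0.41209.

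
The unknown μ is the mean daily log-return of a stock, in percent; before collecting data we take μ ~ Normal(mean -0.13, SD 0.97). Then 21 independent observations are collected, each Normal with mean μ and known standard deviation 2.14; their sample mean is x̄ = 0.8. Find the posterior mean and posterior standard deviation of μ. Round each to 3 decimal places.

Prior precision 1/τ₀² = 1/0.97² = 1.06281; data precision n/σ² = 21/2.14² = 4.58555.
Posterior precision = 1.06281 + 4.58555 = 5.64837, giving posterior SD = 1/√5.64837 = 0.421.
Posterior mean = (1.06281·-0.13 + 4.58555·0.8) / 5.64837 = 0.625.

Posterior mean ≈ 0.625; posterior SD ≈ 0.421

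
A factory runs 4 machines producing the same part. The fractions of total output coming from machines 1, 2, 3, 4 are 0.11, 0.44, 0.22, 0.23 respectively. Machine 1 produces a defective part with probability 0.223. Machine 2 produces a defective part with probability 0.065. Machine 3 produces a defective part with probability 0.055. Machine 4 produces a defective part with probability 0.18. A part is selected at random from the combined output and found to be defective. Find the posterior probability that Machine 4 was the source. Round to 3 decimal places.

Posterior probability ≈ 0.388

P(defective|M1) = 0.223; P(defective|M2) = 0.065; P(defective|M3) = 0.055; P(defective|M4) = 0.18.
Prior × likelihood for each source: 0.11·0.223=0.02453, 0.44·0.065=0.02860, 0.22·0.055=0.01210, 0.23·0.18=0.04140. Summing gives P(defective) = 0.10663.
P(Machine 4 | defective) = 0.04140 / 0.10663 = 0.388.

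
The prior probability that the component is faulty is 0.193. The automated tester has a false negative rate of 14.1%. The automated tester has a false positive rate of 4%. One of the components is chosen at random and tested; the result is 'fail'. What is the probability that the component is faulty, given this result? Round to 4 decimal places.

P(H | E) ≈ 0.8370

Let H be the event that the component is faulty. P(H) = 0.193, so P(¬H) = 0.807. With E the 'fail' result, P(E|H) = 0.859 and P(E|¬H) = 0.04.
P(E) = 0.859·0.193 + 0.04·0.807 = 0.16579 + 0.032280 = 0.19807.
By Bayes' theorem, P(H|E) = 0.16579 / 0.19807 = 0.8370.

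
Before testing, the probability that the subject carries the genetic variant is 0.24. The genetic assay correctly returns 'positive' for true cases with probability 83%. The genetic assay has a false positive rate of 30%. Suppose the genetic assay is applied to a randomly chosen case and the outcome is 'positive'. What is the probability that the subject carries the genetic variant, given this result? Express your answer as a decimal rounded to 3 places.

Write H for 'the subject carries the genetic variant'. Prior odds H:¬H = 0.24/0.76 = 0.31579. For the 'positive' outcome, the likelihood ratio is 0.83/0.3 = 2.7667.
Posterior odds = 0.31579 × 2.7667 = 0.87368, so P(H|E) = 0.87368/(1+0.87368) = 0.466.

P(H | E) ≈ 0.466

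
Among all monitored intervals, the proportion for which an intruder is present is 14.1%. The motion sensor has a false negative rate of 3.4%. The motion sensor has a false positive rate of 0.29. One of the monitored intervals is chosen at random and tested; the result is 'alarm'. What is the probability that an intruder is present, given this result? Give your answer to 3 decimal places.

Let H be the event that an intruder is present. P(H) = 0.141, so P(¬H) = 0.859. With E the 'alarm' result, P(E|H) = 0.966 and P(E|¬H) = 0.29.
P(E) = 0.966·0.141 + 0.29·0.859 = 0.13621 + 0.24911 = 0.38532.
By Bayes' theorem, P(H|E) = 0.13621 / 0.38532 = 0.353.

P(H | E) ≈ 0.353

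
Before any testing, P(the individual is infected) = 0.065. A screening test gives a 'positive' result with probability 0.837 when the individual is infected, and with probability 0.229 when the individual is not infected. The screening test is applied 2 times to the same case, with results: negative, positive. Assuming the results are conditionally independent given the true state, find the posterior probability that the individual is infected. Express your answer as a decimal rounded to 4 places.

Posterior P(H) ≈ 0.0510

With H the event that the individual is infected, the joint likelihood of the observed sequence is P(data|H) = 0.163·0.837 = 0.13643 and P(data|¬H) = 0.771·0.229 = 0.17656.
Bayes: P(H|data) = 0.065·0.13643 / (0.065·0.13643 + 0.935·0.17656) = 0.0088680/0.17395 = 0.0510.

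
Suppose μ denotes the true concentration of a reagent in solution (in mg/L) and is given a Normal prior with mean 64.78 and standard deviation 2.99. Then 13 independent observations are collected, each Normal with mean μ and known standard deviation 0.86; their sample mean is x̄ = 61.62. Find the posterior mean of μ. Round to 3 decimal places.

Posterior mean ≈ 61.640

With known σ, the Normal prior is conjugate. Weight on the data is w = (n/σ²)/(n/σ² + 1/τ₀²) = 17.5771/(17.5771+0.111856) = 0.99368.
Posterior mean = w·x̄ + (1−w)·μ₀ = 0.99368·61.62 + 0.0063235·64.78 = 61.640.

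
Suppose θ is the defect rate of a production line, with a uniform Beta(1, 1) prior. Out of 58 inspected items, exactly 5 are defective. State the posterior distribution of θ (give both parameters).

The binomial likelihood is conjugate to the Beta prior: with 5 successes and 53 failures, the posterior is Beta(1+5, 1+53) = Beta(6, 54).

Posterior: Beta(6, 54)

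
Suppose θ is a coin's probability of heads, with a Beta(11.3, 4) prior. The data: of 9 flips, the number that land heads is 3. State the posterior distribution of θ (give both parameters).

Observing 3 successes and 6 failures updates Beta(11.3, 4) by adding the success and failure counts to the two shape parameters: α = 11.3+3 = 14.3, β = 4+6 = 10.

Posterior: Beta(14.3, 10)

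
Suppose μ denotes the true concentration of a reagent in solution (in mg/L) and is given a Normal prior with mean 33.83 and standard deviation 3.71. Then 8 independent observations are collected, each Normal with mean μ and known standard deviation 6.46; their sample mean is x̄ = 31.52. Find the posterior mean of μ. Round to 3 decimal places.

With known σ, the Normal prior is conjugate. Weight on the data is w = (n/σ²)/(n/σ² + 1/τ₀²) = 0.191701/(0.191701+0.0726528) = 0.72517.
Posterior mean = w·x̄ + (1−w)·μ₀ = 0.72517·31.52 + 0.27483·33.83 = 32.155.

Posterior mean ≈ 32.155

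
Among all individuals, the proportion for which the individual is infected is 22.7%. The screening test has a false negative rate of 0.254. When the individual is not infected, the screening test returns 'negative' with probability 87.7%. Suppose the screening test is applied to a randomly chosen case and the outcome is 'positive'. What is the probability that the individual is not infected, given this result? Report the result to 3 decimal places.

P(¬H | E) ≈ 0.360

Let H be the event that the individual is infected. P(H) = 0.227, so P(¬H) = 0.773. With E the 'positive' result, P(E|H) = 0.746 and P(E|¬H) = 0.123.
P(E) = 0.746·0.227 + 0.123·0.773 = 0.16934 + 0.095079 = 0.26442.
By Bayes' theorem, P(H|E) = 0.16934 / 0.26442 = 0.640. Hence P(¬H|E) = 1 − 0.640 = 0.360.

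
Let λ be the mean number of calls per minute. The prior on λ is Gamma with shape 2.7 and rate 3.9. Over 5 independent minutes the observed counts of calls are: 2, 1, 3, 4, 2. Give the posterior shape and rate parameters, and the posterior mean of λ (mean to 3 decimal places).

Total count ∑xᵢ = 12 over n = 5 minutes.
Gamma is conjugate to the Poisson likelihood: posterior is Gamma(shape = 2.7+12 = 14.7, rate = 3.9+5 = 8.9).
E[λ | data] = 14.7/8.9 = 1.652.

Posterior: Gamma(shape=14.7, rate=8.9); mean ≈ 1.652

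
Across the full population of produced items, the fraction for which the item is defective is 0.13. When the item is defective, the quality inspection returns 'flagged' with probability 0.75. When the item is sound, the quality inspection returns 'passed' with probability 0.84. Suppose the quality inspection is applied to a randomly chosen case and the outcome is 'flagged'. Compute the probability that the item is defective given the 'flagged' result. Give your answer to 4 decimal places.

Let H be the event that the item is defective. P(H) = 0.13, so P(¬H) = 0.87. With E the 'flagged' result, P(E|H) = 0.75 and P(E|¬H) = 0.16.
P(E) = 0.75·0.13 + 0.16·0.87 = 0.097500 + 0.13920 = 0.23670.
By Bayes' theorem, P(H|E) = 0.097500 / 0.23670 = 0.4119.

P(H | E) ≈ 0.4119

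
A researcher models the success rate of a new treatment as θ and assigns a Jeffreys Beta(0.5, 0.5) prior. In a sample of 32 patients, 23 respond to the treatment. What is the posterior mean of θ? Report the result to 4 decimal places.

Posterior mean ≈ 0.7121

Observing 23 successes and 9 failures updates Beta(0.5, 0.5) by adding the success and failure counts to the two shape parameters: α = 0.5+23 = 23.5, β = 0.5+9 = 9.5.
Posterior mean = α/(α+β) = 23.5/33 = 0.7121.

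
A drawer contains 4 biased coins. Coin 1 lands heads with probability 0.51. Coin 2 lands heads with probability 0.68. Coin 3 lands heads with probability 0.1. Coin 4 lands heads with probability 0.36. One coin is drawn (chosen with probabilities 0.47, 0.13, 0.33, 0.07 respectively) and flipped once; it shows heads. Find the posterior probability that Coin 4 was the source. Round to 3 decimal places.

Posterior probability ≈ 0.065

Tabulate prior·likelihood by source: [1] prior 0.47, lik 0.51, product 0.2397; [2] prior 0.13, lik 0.68, product 0.08840; [3] prior 0.33, lik 0.1, product 0.03300; [4] prior 0.07, lik 0.36, product 0.02520.
Normalizing constant = 0.38630; the posterior for Coin 4 is its product over the sum, 0.02520/0.38630 = 0.065.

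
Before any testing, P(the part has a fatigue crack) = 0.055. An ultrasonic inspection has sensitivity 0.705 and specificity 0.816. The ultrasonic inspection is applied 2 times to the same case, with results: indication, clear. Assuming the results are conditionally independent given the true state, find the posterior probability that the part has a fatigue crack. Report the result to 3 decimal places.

With H the event that the part has a fatigue crack, the joint likelihood of the observed sequence is P(data|H) = 0.705·0.295 = 0.20797 and P(data|¬H) = 0.184·0.816 = 0.15014.
Bayes: P(H|data) = 0.055·0.20797 / (0.055·0.20797 + 0.945·0.15014) = 0.011439/0.15332 = 0.0746.

Posterior P(H) ≈ 0.075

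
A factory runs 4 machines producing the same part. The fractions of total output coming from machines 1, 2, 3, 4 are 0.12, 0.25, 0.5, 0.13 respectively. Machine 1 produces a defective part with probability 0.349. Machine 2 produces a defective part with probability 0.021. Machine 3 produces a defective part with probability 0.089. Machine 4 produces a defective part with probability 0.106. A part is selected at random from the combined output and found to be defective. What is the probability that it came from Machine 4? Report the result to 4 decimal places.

Posterior probability ≈ 0.1307

Tabulate prior·likelihood by source: [1] prior 0.12, lik 0.349, product 0.04188; [2] prior 0.25, lik 0.021, product 0.005250; [3] prior 0.5, lik 0.089, product 0.04450; [4] prior 0.13, lik 0.106, product 0.01378.
Normalizing constant = 0.10541; the posterior for Machine 4 is its product over the sum, 0.01378/0.10541 = 0.1307.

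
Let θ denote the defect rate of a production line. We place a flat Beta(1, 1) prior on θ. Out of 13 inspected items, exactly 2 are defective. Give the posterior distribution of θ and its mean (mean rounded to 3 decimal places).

The binomial likelihood is conjugate to the Beta prior: with 2 successes and 11 failures, the posterior is Beta(1+2, 1+11) = Beta(3, 12).
Posterior mean = α/(α+β) = 3/15 = 0.200.

Posterior: Beta(3, 12); mean ≈ 0.200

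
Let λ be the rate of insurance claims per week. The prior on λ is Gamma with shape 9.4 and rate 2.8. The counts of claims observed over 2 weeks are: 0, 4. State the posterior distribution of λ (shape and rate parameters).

Posterior: Gamma(shape=13.4, rate=4.8)

Total count ∑xᵢ = 4 over n = 2 weeks.
Gamma is conjugate to the Poisson likelihood: posterior is Gamma(shape = 9.4+4 = 13.4, rate = 2.8+2 = 4.8).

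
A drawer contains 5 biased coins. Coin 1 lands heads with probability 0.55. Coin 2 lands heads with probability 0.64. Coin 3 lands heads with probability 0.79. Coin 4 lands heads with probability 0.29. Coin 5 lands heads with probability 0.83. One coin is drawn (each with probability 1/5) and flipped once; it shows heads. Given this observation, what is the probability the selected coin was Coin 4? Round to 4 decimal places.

Posterior probability ≈ 0.0935

Tabulate prior·likelihood by source: [1] prior 0.2, lik 0.55, product 0.1100; [2] prior 0.2, lik 0.64, product 0.1280; [3] prior 0.2, lik 0.79, product 0.1580; [4] prior 0.2, lik 0.29, product 0.05800; [5] prior 0.2, lik 0.83, product 0.1660.
Normalizing constant = 0.62000; the posterior for Coin 4 is its product over the sum, 0.05800/0.62000 = 0.0935.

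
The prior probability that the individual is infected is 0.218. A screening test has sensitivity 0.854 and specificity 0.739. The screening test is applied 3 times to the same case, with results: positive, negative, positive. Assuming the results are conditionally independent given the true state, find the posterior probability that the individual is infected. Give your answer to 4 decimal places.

With H the event that the individual is infected, the joint likelihood of the observed sequence is P(data|H) = 0.854·0.146·0.854 = 0.10648 and P(data|¬H) = 0.261·0.739·0.261 = 0.050341.
Bayes: P(H|data) = 0.218·0.10648 / (0.218·0.10648 + 0.782·0.050341) = 0.023213/0.062580 = 0.3709.

Posterior P(H) ≈ 0.3709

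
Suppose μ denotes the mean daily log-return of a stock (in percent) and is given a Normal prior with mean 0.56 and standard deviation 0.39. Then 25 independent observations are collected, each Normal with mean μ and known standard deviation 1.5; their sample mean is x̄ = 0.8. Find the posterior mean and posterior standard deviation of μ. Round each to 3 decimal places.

With known σ, the Normal prior is conjugate. Weight on the data is w = (n/σ²)/(n/σ² + 1/τ₀²) = 11.1111/(11.1111+6.57462) = 0.62825.
Posterior mean = w·x̄ + (1−w)·μ₀ = 0.62825·0.8 + 0.37175·0.56 = 0.711. Posterior variance = 1/(11.1111+6.57462) = 0.0565428, so SD = 0.238.

Posterior mean ≈ 0.711; posterior SD ≈ 0.238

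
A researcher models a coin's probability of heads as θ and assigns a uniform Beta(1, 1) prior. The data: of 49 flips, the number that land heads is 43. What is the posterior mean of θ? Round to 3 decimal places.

Observing 43 successes and 6 failures updates Beta(1, 1) by adding the success and failure counts to the two shape parameters: α = 1+43 = 44, β = 1+6 = 7.
Posterior mean = α/(α+β) = 44/51 = 0.863.

Posterior mean ≈ 0.863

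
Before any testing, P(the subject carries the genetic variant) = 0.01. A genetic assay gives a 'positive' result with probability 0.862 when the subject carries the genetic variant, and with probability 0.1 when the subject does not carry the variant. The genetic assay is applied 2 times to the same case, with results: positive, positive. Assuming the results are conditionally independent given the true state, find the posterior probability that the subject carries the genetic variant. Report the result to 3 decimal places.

Posterior P(H) ≈ 0.429

With H the event that the subject carries the genetic variant, the joint likelihood of the observed sequence is P(data|H) = 0.862·0.862 = 0.74304 and P(data|¬H) = 0.1·0.1 = 0.010000.
Bayes: P(H|data) = 0.01·0.74304 / (0.01·0.74304 + 0.99·0.010000) = 0.0074304/0.017330 = 0.4288.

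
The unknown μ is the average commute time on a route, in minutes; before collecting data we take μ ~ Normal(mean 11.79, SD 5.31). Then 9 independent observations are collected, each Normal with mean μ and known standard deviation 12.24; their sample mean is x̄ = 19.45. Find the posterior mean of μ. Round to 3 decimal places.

Posterior mean ≈ 16.606

Prior precision 1/τ₀² = 1/5.31² = 0.0354659; data precision n/σ² = 9/12.24² = 0.0600730.
Posterior precision = 0.0354659 + 0.0600730 = 0.0955389.
Posterior mean = (0.0354659·11.79 + 0.0600730·19.45) / 0.0955389 = 16.606.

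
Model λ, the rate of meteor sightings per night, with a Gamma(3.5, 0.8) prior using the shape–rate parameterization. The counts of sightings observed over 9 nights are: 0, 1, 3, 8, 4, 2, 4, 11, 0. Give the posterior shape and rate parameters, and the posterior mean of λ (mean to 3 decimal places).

Total count ∑xᵢ = 33 over n = 9 nights.
Gamma is conjugate to the Poisson likelihood: posterior is Gamma(shape = 3.5+33 = 36.5, rate = 0.8+9 = 9.8).
E[λ | data] = 36.5/9.8 = 3.724.

Posterior: Gamma(shape=36.5, rate=9.8); mean ≈ 3.724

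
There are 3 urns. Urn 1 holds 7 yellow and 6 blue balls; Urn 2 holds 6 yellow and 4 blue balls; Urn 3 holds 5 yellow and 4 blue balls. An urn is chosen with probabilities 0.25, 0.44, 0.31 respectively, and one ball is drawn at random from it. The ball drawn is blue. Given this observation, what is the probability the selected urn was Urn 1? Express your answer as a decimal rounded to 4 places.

P(blue|Urn 1) = 0.4615; P(blue|Urn 2) = 0.4; P(blue|Urn 3) = 0.4444.
Prior × likelihood for each source: 0.25·0.4615=0.1154, 0.44·0.4=0.1760, 0.31·0.4444=0.1378. Summing gives P(blue) = 0.42916.
P(Urn 1 | blue) = 0.1154 / 0.42916 = 0.2689.

Posterior probability ≈ 0.2689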